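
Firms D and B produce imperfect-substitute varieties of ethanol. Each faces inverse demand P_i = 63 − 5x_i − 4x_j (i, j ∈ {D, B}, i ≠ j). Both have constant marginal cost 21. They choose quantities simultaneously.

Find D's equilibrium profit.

45

Firm D's profit: π = x_D(63 − 5x_D − 4x_B) − 21x_D.
∂π/∂x_D = 42 − 10x_D − 4x_B = 0 ⇒ x_D = 4.2 − 0.4x_B.
Setting x_D = x_B in the reaction function: x_D = 4.2 − 0.4x_D, so x_D = 4.2 / 1.4 = 3.
P_D = 63 − 5·3 − 4·3 = 36.
Profit = (36 − 21)·3 = 45.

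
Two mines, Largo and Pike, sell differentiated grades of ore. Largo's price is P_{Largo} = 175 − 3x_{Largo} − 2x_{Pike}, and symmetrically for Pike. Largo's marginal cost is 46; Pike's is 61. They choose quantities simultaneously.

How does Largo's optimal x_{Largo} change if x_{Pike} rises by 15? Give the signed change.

-5

Mine Largo's profit: π = x_{Largo}(175 − 3x_{Largo} − 2x_{Pike}) − 46x_{Largo}.
∂π/∂x_{Largo} = 129 − 6x_{Largo} − 2x_{Pike} = 0 ⇒ x_{Largo} = 21.5 − (1/3)x_{Pike}.
The reaction-function slope is −1/3, so a 15-unit rise in x_{Pike} moves x_{Largo} by −1/3 × 15 = −5. Largo's best response falls — the actions are strategic substitutes.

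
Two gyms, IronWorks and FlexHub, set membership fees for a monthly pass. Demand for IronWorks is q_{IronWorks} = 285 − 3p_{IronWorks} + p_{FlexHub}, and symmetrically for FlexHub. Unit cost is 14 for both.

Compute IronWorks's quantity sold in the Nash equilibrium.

154.2

IronWorks's profit: π = (p_{IronWorks} − 14)(285 − 3p_{IronWorks} + p_{FlexHub}).
∂π/∂p_{IronWorks} = 327 − 6p_{IronWorks} + p_{FlexHub} = 0 ⇒ p_{IronWorks} = 54.5 + (1/6)p_{FlexHub}.
Setting p_{IronWorks} = p_{FlexHub} in the reaction function: p_{IronWorks} = 54.5 + (1/6)p_{IronWorks}, so p_{IronWorks} = 54.5 / (5/6) = 65.4.
q_{IronWorks} = 285 − 3·65.4 + 65.4 = 154.2.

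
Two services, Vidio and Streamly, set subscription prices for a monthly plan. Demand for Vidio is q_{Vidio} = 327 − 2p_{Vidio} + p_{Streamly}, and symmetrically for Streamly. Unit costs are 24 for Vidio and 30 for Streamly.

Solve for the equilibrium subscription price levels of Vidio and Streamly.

125.8, 128.2

Vidio's profit: π = (p_{Vidio} − 24)(327 − 2p_{Vidio} + p_{Streamly}).
∂π/∂p_{Vidio} = 375 − 4p_{Vidio} + p_{Streamly} = 0 ⇒ p_{Vidio} = 93.75 + 0.25p_{Streamly}.
Similarly p_{Streamly} = 96.75 + 0.25p_{Vidio}.
Plugging p_{Streamly} into Vidio's best response: p_{Vidio} = 93.75 + 0.25(96.75 + 0.25p_{Vidio}) ⇒ 0.9375p_{Vidio} = 117.9375, so p_{Vidio} = 125.8.
Then p_{Streamly} = 96.75 + 0.25·125.8 = 128.2.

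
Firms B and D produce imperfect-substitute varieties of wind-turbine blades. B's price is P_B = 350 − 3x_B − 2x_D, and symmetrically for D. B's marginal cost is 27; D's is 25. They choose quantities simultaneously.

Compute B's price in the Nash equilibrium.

147.75

Firm B's profit: π = x_B(350 − 3x_B − 2x_D) − 27x_B.
∂π/∂x_B = 323 − 6x_B − 2x_D = 0 ⇒ x_B = 323/6 − (1/3)x_D.
Similarly x_D = 325/6 − (1/3)x_B.
Solving the two reaction functions simultaneously: (1 − (−1/3)(−1/3))x_B = 323/6 − (1/3)·(325/6), so (8/9)x_B = 322/9 and x_B = 40.25.
Then x_D = 325/6 − (1/3)·40.25 = 40.75.
P_B = 350 − 3·40.25 − 2·40.75 = 147.75.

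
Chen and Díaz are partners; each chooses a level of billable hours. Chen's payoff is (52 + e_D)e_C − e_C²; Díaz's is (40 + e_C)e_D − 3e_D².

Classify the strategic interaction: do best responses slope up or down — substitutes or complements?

Expanding Chen's payoff: 52e_C + e_De_C − e_C².
∂π/∂e_C = 52 + e_D − 2e_C = 0, so e_C = 26 + 0.5e_D.
The best-response slope de_C/de_D = 0.5 > 0: the reaction function is upward-sloping, so the choices are strategic complements.

strategic complements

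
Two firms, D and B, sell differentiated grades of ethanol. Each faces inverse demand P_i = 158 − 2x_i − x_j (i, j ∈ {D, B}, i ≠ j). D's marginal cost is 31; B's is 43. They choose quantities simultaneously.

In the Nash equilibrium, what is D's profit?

1372.88

Firm D's profit: π = x_D(158 − 2x_D − x_B) − 31x_D.
∂π/∂x_D = 127 − 4x_D − x_B = 0 ⇒ x_D = 31.75 − 0.25x_B.
Similarly x_B = 28.75 − 0.25x_D.
Substituting the second reaction function into the first: x_D = 31.75 − 0.25(28.75 − 0.25x_D), which gives 0.9375x_D = 24.5625 ⇒ x_D = 26.2.
Then x_B = 28.75 − 0.25·26.2 = 22.2.
P_D = 158 − 2·26.2 − 22.2 = 83.4.
Profit = (83.4 − 31)·26.2 = 1372.88.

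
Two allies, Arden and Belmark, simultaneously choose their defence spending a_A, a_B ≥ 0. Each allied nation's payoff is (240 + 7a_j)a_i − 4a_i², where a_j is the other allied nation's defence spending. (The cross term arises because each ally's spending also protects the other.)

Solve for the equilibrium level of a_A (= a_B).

240

Arden's payoff is (240 + 7a_B)a_A − 4a_A².
∂π/∂a_A = 240 + 7a_B − 8a_A = 0, so a_A = 30 + 0.875a_B.
By symmetry a_B = a_A; substituting into the reaction function, 0.125a_A = 30 and a_A = 240.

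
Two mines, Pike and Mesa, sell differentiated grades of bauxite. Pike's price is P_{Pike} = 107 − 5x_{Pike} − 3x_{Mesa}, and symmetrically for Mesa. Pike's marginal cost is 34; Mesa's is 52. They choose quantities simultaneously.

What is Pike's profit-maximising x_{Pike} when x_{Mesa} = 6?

5.5

Mine Pike's profit: π = x_{Pike}(107 − 5x_{Pike} − 3x_{Mesa}) − 34x_{Pike}.
∂π/∂x_{Pike} = 73 − 10x_{Pike} − 3x_{Mesa} = 0 ⇒ x_{Pike} = 7.3 − 0.3x_{Mesa}.
At x_{Mesa} = 6: x_{Pike} = 7.3 − 0.3·6 = 5.5.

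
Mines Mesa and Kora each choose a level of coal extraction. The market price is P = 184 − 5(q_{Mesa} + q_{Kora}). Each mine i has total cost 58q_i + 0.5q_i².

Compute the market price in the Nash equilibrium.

Mine Mesa's profit: π = q_{Mesa}(184 − 5(q_{Mesa} + q_{Kora})) − 58q_{Mesa} − 0.5q_{Mesa}².
∂π/∂q_{Mesa} = 126 − 11q_{Mesa} − 5q_{Kora} = 0, so q_{Mesa} = 126/11 − (5/11)q_{Kora}.
The game is symmetric, so in equilibrium q_{Kora} = q_{Mesa}: the reaction function gives (16/11)q_{Mesa} = 126/11, hence q_{Mesa} = 7.875.
Equilibrium price: P = 184 − 5·15.75 = 105.25.

105.25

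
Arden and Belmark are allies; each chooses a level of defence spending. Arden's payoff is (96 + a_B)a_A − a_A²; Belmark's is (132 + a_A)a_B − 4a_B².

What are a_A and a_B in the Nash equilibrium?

60, 24

Expanding Arden's payoff: 96a_A + a_Ba_A − a_A².
∂π/∂a_A = 96 + a_B − 2a_A = 0, so a_A = 48 + 0.5a_B.
Likewise for Belmark: a_B = 16.5 + 0.125a_A.
Substituting the second reaction function into the first: a_A = 48 + 0.5(16.5 + 0.125a_A), which gives 0.9375a_A = 56.25 ⇒ a_A = 60.
Then a_B = 16.5 + 0.125·60 = 24.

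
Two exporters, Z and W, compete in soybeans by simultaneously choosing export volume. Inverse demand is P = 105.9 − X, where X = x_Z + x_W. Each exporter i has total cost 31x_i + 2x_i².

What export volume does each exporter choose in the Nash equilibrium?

10.7

Exporter Z's profit: π = x_Z(105.9 − (x_Z + x_W)) − 31x_Z − 2x_Z².
∂π/∂x_Z = 74.9 − 6x_Z − x_W = 0, so x_Z = 749/60 − (1/6)x_W.
The game is symmetric, so in equilibrium x_W = x_Z: the reaction function gives (7/6)x_Z = 749/60, hence x_Z = 10.7.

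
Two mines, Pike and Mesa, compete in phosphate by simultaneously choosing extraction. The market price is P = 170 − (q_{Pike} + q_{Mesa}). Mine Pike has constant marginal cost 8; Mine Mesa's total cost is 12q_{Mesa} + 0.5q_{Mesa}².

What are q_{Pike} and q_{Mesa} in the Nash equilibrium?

65.6, 30.8

Mine Pike's profit: π = q_{Pike}(170 − (q_{Pike} + q_{Mesa})) − 8q_{Pike}.
∂π/∂q_{Pike} = 162 − 2q_{Pike} − q_{Mesa} = 0, so q_{Pike} = 81 − 0.5q_{Mesa}.
For Mesa: ∂π/∂q_{Mesa} = 158 − 3q_{Mesa} − q_{Pike} = 0 ⇒ q_{Mesa} = 158/3 − (1/3)q_{Pike}.
Solving the two reaction functions simultaneously: (1 − (−0.5)(−1/3))q_{Pike} = 81 − 0.5·(158/3), so (5/6)q_{Pike} = 164/3 and q_{Pike} = 65.6.
Then q_{Mesa} = 158/3 − (1/3)·65.6 = 30.8.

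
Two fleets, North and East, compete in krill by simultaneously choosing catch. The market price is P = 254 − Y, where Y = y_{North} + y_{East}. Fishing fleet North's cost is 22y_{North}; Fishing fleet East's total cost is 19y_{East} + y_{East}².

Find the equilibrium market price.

121

Fishing fleet North's profit: π = y_{North}(254 − (y_{North} + y_{East})) − 22y_{North}.
∂π/∂y_{North} = 232 − 2y_{North} − y_{East} = 0, so y_{North} = 116 − 0.5y_{East}.
For East: ∂π/∂y_{East} = 235 − 4y_{East} − y_{North} = 0 ⇒ y_{East} = 58.75 − 0.25y_{North}.
Plugging y_{East} into North's best response: y_{North} = 116 − 0.5(58.75 − 0.25y_{North}) ⇒ 0.875y_{North} = 86.625, so y_{North} = 99.
Then y_{East} = 58.75 − 0.25·99 = 34.
Equilibrium price: P = 254 − 133 = 121.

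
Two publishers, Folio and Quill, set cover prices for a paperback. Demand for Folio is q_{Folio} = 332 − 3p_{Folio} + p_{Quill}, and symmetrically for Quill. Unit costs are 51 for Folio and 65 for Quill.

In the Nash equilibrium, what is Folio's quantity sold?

141.6

Folio's profit: π = (p_{Folio} − 51)(332 − 3p_{Folio} + p_{Quill}).
∂π/∂p_{Folio} = 485 − 6p_{Folio} + p_{Quill} = 0 ⇒ p_{Folio} = 485/6 + (1/6)p_{Quill}.
Similarly p_{Quill} = 527/6 + (1/6)p_{Folio}.
Substituting the second reaction function into the first: p_{Folio} = 485/6 + (1/6)(527/6 + (1/6)p_{Folio}), which gives (35/36)p_{Folio} = 3437/36 ⇒ p_{Folio} = 98.2.
Then p_{Quill} = 527/6 + (1/6)·98.2 = 104.2.
q_{Folio} = 332 − 3·98.2 + 104.2 = 141.6.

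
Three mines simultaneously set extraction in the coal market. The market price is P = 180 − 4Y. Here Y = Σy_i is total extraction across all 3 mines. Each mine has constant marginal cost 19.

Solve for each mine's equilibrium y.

A representative mine's profit is π_i = y_i(180 − 4Y) − 19y_i, with Y = y_i + Σ_{j≠i} y_j.
First-order condition: 161 − 8y_i − 4Σ_{j≠i} y_j = 0.
Imposing symmetry (y_j = y for all j) turns Σ_{j≠i} y_j into 2y, so 161 = 16y and y = 10.0625.

10.0625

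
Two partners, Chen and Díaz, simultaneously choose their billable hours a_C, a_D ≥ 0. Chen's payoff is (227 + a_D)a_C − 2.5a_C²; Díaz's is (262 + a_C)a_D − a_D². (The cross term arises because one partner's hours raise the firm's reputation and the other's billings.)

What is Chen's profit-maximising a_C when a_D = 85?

Expanding Chen's payoff: 227a_C + a_Da_C − 2.5a_C².
∂π/∂a_C = 227 + a_D − 5a_C = 0, so a_C = 45.4 + 0.2a_D.
At a_D = 85: a_C = 45.4 + 0.2·85 = 62.4.

62.4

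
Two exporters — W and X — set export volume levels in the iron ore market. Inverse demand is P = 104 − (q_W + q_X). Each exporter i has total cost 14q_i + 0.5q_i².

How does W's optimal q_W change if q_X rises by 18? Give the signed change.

-6

Exporter W's profit: π = q_W(104 − (q_W + q_X)) − 14q_W − 0.5q_W².
∂π/∂q_W = 90 − 3q_W − q_X = 0, so q_W = 30 − (1/3)q_X.
The reaction-function slope is −1/3, so an 18-unit rise in q_X moves q_W by −1/3 × 18 = −6. W's best response falls — the actions are strategic substitutes.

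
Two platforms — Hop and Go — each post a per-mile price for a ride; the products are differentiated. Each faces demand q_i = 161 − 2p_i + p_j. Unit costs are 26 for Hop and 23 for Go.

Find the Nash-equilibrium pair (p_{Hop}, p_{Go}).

70.6, 69.4

Hop's profit: π = (p_{Hop} − 26)(161 − 2p_{Hop} + p_{Go}).
∂π/∂p_{Hop} = 213 − 4p_{Hop} + p_{Go} = 0 ⇒ p_{Hop} = 53.25 + 0.25p_{Go}.
Similarly p_{Go} = 51.75 + 0.25p_{Hop}.
Solving the two reaction functions simultaneously: (1 − (0.25)(0.25))p_{Hop} = 53.25 + 0.25·51.75, so 0.9375p_{Hop} = 66.1875 and p_{Hop} = 70.6.
Then p_{Go} = 51.75 + 0.25·70.6 = 69.4.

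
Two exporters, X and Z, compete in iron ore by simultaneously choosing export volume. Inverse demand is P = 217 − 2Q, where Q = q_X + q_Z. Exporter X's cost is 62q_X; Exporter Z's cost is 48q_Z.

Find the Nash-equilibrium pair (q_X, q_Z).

Exporter X's profit: π = q_X(217 − 2(q_X + q_Z)) − 62q_X.
∂π/∂q_X = 155 − 4q_X − 2q_Z = 0, so q_X = 38.75 − 0.5q_Z.
By the same steps for Z: q_Z = 42.25 − 0.5q_X.
Substituting the second reaction function into the first: q_X = 38.75 − 0.5(42.25 − 0.5q_X), which gives 0.75q_X = 17.625 ⇒ q_X = 23.5.
Then q_Z = 42.25 − 0.5·23.5 = 30.5.

23.5, 30.5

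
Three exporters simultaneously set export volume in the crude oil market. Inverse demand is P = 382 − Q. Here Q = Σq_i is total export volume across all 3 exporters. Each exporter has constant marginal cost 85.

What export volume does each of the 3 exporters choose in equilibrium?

74.25

A representative exporter's profit is π_i = q_i(382 − Q) − 85q_i, with Q = q_i + Σ_{j≠i} q_j.
First-order condition: 297 − 2q_i − Σ_{j≠i} q_j = 0.
Imposing symmetry (q_j = q for all j) turns Σ_{j≠i} q_j into 2q, so 297 = 4q and q = 74.25.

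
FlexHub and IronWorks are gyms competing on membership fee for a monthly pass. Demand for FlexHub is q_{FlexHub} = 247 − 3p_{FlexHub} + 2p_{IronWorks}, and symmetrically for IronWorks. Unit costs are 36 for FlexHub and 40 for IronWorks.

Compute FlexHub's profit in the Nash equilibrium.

FlexHub's profit: π = (p_{FlexHub} − 36)(247 − 3p_{FlexHub} + 2p_{IronWorks}).
∂π/∂p_{FlexHub} = 355 − 6p_{FlexHub} + 2p_{IronWorks} = 0 ⇒ p_{FlexHub} = 355/6 + (1/3)p_{IronWorks}.
Similarly p_{IronWorks} = 367/6 + (1/3)p_{FlexHub}.
Solving the two reaction functions simultaneously: (1 − (1/3)(1/3))p_{FlexHub} = 355/6 + (1/3)·(367/6), so (8/9)p_{FlexHub} = 716/9 and p_{FlexHub} = 89.5.
Then p_{IronWorks} = 367/6 + (1/3)·89.5 = 91.
q_{FlexHub} = 247 − 3·89.5 + 2·91 = 160.5.
Profit = (89.5 − 36)·160.5 = 8586.75.

8586.75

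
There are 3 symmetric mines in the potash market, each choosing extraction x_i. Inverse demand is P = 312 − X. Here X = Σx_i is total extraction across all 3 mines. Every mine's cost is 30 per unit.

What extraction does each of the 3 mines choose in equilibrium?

70.5

A representative mine's profit is π_i = x_i(312 − X) − 30x_i, with X = x_i + Σ_{j≠i} x_j.
First-order condition: 282 − 2x_i − Σ_{j≠i} x_j = 0.
Imposing symmetry (x_j = x for all j) turns Σ_{j≠i} x_j into 2x, so 282 = 4x and x = 70.5.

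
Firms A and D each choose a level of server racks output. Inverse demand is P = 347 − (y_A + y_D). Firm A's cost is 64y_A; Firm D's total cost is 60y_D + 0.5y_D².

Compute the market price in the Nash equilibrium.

176.4

Firm A's profit: π = y_A(347 − (y_A + y_D)) − 64y_A.
∂π/∂y_A = 283 − 2y_A − y_D = 0, so y_A = 141.5 − 0.5y_D.
For D: ∂π/∂y_D = 287 − 3y_D − y_A = 0 ⇒ y_D = 287/3 − (1/3)y_A.
Plugging y_D into A's best response: y_A = 141.5 − 0.5(287/3 − (1/3)y_A) ⇒ (5/6)y_A = 281/3, so y_A = 112.4.
Then y_D = 287/3 − (1/3)·112.4 = 58.2.
Equilibrium price: P = 347 − 170.6 = 176.4.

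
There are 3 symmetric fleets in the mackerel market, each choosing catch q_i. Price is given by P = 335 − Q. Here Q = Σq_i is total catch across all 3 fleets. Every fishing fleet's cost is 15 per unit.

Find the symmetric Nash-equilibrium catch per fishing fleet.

A representative fishing fleet's profit is π_i = q_i(335 − Q) − 15q_i, with Q = q_i + Σ_{j≠i} q_j.
First-order condition: 320 − 2q_i − Σ_{j≠i} q_j = 0.
In a symmetric equilibrium every fishing fleet chooses the same q, so Σ_{j≠i} q_j = 2q. The condition becomes 320 − 4q = 0, giving q = 320/4 = 80.

80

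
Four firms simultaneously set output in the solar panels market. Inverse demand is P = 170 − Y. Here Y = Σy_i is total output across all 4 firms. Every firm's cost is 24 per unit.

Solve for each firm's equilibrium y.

A representative firm's profit is π_i = y_i(170 − Y) − 24y_i, with Y = y_i + Σ_{j≠i} y_j.
First-order condition: 146 − 2y_i − Σ_{j≠i} y_j = 0.
With identical firms, set every y_j = y: then 146 − 2y − 3y = 0, i.e. y = 146/5 = 29.2.

29.2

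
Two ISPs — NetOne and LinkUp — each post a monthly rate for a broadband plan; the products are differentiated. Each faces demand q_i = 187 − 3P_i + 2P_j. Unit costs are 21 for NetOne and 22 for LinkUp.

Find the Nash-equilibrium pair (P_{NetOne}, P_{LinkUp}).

NetOne's profit: π = (P_{NetOne} − 21)(187 − 3P_{NetOne} + 2P_{LinkUp}).
∂π/∂P_{NetOne} = 250 − 6P_{NetOne} + 2P_{LinkUp} = 0 ⇒ P_{NetOne} = 125/3 + (1/3)P_{LinkUp}.
Similarly P_{LinkUp} = 253/6 + (1/3)P_{NetOne}.
Substituting the second reaction function into the first: P_{NetOne} = 125/3 + (1/3)(253/6 + (1/3)P_{NetOne}), which gives (8/9)P_{NetOne} = 1003/18 ⇒ P_{NetOne} = 62.6875.
Then P_{LinkUp} = 253/6 + (1/3)·62.6875 = 63.0625.

62.6875, 63.0625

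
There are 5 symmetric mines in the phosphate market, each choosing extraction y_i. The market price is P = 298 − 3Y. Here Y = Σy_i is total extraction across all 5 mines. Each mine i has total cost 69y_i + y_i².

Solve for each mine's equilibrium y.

11.45

A representative mine's profit is π_i = y_i(298 − 3Y) − 69y_i − y_i², with Y = y_i + Σ_{j≠i} y_j.
First-order condition: 229 − 8y_i − 3Σ_{j≠i} y_j = 0.
In a symmetric equilibrium every mine chooses the same y, so Σ_{j≠i} y_j = 4y. The condition becomes 229 − 20y = 0, giving y = 229/20 = 11.45.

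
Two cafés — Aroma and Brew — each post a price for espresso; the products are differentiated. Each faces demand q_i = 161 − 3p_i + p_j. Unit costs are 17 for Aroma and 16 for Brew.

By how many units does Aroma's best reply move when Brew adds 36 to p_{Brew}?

6

Aroma's profit: π = (p_{Aroma} − 17)(161 − 3p_{Aroma} + p_{Brew}).
∂π/∂p_{Aroma} = 212 − 6p_{Aroma} + p_{Brew} = 0 ⇒ p_{Aroma} = 106/3 + (1/6)p_{Brew}.
The reaction-function slope is 1/6, so a 36-unit rise in p_{Brew} moves p_{Aroma} by 1/6 × 36 = 6. Aroma's best response rises — the actions are strategic complements.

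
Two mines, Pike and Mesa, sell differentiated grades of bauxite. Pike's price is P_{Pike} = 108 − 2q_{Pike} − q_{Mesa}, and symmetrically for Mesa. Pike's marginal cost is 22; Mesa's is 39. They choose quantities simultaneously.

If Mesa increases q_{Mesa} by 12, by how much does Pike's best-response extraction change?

-3

Mine Pike's profit: π = q_{Pike}(108 − 2q_{Pike} − q_{Mesa}) − 22q_{Pike}.
∂π/∂q_{Pike} = 86 − 4q_{Pike} − q_{Mesa} = 0 ⇒ q_{Pike} = 21.5 − 0.25q_{Mesa}.
The reaction-function slope is −0.25, so a 12-unit rise in q_{Mesa} moves q_{Pike} by −0.25 × 12 = −3. Pike's best response falls — the actions are strategic substitutes.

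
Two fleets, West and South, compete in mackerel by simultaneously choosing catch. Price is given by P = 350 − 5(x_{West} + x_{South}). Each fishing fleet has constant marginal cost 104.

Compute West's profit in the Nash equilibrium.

Fishing fleet West's profit: π = x_{West}(350 − 5(x_{West} + x_{South})) − 104x_{West}.
∂π/∂x_{West} = 246 − 10x_{West} − 5x_{South} = 0, so x_{West} = 24.6 − 0.5x_{South}.
By symmetry x_{South} = x_{West}; substituting into the reaction function, 1.5x_{West} = 24.6 and x_{West} = 16.4.
Price P = 350 − 5·32.8 = 186.
West's profit: (186 − 104)·16.4 = 1344.8.

1344.8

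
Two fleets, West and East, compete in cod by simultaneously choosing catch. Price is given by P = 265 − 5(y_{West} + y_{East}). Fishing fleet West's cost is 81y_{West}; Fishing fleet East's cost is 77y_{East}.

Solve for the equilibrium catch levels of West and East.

12, 12.8

Fishing fleet West's profit: π = y_{West}(265 − 5(y_{West} + y_{East})) − 81y_{West}.
∂π/∂y_{West} = 184 − 10y_{West} − 5y_{East} = 0, so y_{West} = 18.4 − 0.5y_{East}.
By the same steps for East: y_{East} = 18.8 − 0.5y_{West}.
Plugging y_{East} into West's best response: y_{West} = 18.4 − 0.5(18.8 − 0.5y_{West}) ⇒ 0.75y_{West} = 9, so y_{West} = 12.
Then y_{East} = 18.8 − 0.5·12 = 12.8.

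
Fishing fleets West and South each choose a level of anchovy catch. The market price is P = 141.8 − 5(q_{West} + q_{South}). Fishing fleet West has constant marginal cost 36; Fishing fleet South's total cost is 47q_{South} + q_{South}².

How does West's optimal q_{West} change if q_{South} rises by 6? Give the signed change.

Fishing fleet West's profit: π = q_{West}(141.8 − 5(q_{West} + q_{South})) − 36q_{West}.
∂π/∂q_{West} = 105.8 − 10q_{West} − 5q_{South} = 0, so q_{West} = 10.58 − 0.5q_{South}.
The reaction-function slope is −0.5, so a 6-unit rise in q_{South} moves q_{West} by −0.5 × 6 = −3. West's best response falls — the actions are strategic substitutes.

-3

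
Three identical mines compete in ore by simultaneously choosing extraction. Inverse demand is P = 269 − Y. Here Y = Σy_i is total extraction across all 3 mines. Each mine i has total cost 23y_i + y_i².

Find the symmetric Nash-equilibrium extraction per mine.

41

A representative mine's profit is π_i = y_i(269 − Y) − 23y_i − y_i², with Y = y_i + Σ_{j≠i} y_j.
First-order condition: 246 − 4y_i − Σ_{j≠i} y_j = 0.
With identical mines, set every y_j = y: then 246 − 4y − 2y = 0, i.e. y = 246/6 = 41.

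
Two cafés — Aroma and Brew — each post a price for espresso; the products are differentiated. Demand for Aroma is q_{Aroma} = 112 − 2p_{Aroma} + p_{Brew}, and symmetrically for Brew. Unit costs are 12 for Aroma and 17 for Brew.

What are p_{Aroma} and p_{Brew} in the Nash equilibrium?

Aroma's profit: π = (p_{Aroma} − 12)(112 − 2p_{Aroma} + p_{Brew}).
∂π/∂p_{Aroma} = 136 − 4p_{Aroma} + p_{Brew} = 0 ⇒ p_{Aroma} = 34 + 0.25p_{Brew}.
Similarly p_{Brew} = 36.5 + 0.25p_{Aroma}.
Solving the two reaction functions simultaneously: (1 − (0.25)(0.25))p_{Aroma} = 34 + 0.25·36.5, so 0.9375p_{Aroma} = 43.125 and p_{Aroma} = 46.
Then p_{Brew} = 36.5 + 0.25·46 = 48.

46, 48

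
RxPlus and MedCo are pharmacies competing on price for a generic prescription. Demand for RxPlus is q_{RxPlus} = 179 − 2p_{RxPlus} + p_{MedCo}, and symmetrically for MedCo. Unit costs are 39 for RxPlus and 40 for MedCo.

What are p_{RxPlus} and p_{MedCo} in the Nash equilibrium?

RxPlus's profit: π = (p_{RxPlus} − 39)(179 − 2p_{RxPlus} + p_{MedCo}).
∂π/∂p_{RxPlus} = 257 − 4p_{RxPlus} + p_{MedCo} = 0 ⇒ p_{RxPlus} = 64.25 + 0.25p_{MedCo}.
Similarly p_{MedCo} = 64.75 + 0.25p_{RxPlus}.
Plugging p_{MedCo} into RxPlus's best response: p_{RxPlus} = 64.25 + 0.25(64.75 + 0.25p_{RxPlus}) ⇒ 0.9375p_{RxPlus} = 80.4375, so p_{RxPlus} = 85.8.
Then p_{MedCo} = 64.75 + 0.25·85.8 = 86.2.

85.8, 86.2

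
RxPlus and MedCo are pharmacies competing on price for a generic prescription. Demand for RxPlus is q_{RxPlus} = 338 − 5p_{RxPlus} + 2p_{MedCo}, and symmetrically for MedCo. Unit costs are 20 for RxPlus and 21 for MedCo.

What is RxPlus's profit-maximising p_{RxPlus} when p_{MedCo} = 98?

63.4

RxPlus's profit: π = (p_{RxPlus} − 20)(338 − 5p_{RxPlus} + 2p_{MedCo}).
∂π/∂p_{RxPlus} = 438 − 10p_{RxPlus} + 2p_{MedCo} = 0 ⇒ p_{RxPlus} = 43.8 + 0.2p_{MedCo}.
At p_{MedCo} = 98: p_{RxPlus} = 43.8 + 0.2·98 = 63.4.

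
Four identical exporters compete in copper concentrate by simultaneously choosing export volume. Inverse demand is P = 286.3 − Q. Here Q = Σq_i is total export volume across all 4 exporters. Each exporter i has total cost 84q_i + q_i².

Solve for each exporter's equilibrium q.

A representative exporter's profit is π_i = q_i(286.3 − Q) − 84q_i − q_i², with Q = q_i + Σ_{j≠i} q_j.
First-order condition: 202.3 − 4q_i − Σ_{j≠i} q_j = 0.
In a symmetric equilibrium every exporter chooses the same q, so Σ_{j≠i} q_j = 3q. The condition becomes 202.3 − 7q = 0, giving q = 202.3/7 = 28.9.

28.9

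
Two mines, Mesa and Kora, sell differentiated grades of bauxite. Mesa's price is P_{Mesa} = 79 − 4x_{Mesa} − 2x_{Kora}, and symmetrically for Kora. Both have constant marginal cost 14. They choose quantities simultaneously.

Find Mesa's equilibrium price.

Mine Mesa's profit: π = x_{Mesa}(79 − 4x_{Mesa} − 2x_{Kora}) − 14x_{Mesa}.
∂π/∂x_{Mesa} = 65 − 8x_{Mesa} − 2x_{Kora} = 0 ⇒ x_{Mesa} = 8.125 − 0.25x_{Kora}.
The game is symmetric, so in equilibrium x_{Kora} = x_{Mesa}: the reaction function gives 1.25x_{Mesa} = 8.125, hence x_{Mesa} = 6.5.
P_{Mesa} = 79 − 4·6.5 − 2·6.5 = 40.

40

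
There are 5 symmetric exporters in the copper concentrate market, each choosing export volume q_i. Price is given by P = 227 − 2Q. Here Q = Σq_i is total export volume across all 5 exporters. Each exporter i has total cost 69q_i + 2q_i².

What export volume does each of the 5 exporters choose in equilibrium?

9.875

A representative exporter's profit is π_i = q_i(227 − 2Q) − 69q_i − 2q_i², with Q = q_i + Σ_{j≠i} q_j.
First-order condition: 158 − 8q_i − 2Σ_{j≠i} q_j = 0.
Imposing symmetry (q_j = q for all j) turns Σ_{j≠i} q_j into 4q, so 158 = 16q and q = 9.875.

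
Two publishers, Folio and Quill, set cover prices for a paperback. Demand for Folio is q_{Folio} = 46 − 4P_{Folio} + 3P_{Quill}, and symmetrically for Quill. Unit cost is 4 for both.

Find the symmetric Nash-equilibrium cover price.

Folio's profit: π = (P_{Folio} − 4)(46 − 4P_{Folio} + 3P_{Quill}).
∂π/∂P_{Folio} = 62 − 8P_{Folio} + 3P_{Quill} = 0 ⇒ P_{Folio} = 7.75 + 0.375P_{Quill}.
By symmetry P_{Quill} = P_{Folio}; substituting into the reaction function, 0.625P_{Folio} = 7.75 and P_{Folio} = 12.4.

12.4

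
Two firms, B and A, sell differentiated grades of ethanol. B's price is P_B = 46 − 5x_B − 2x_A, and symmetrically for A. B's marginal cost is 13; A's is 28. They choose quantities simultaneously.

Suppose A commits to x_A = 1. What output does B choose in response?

Firm B's profit: π = x_B(46 − 5x_B − 2x_A) − 13x_B.
∂π/∂x_B = 33 − 10x_B − 2x_A = 0 ⇒ x_B = 3.3 − 0.2x_A.
At x_A = 1: x_B = 3.3 − 0.2·1 = 3.1.

3.1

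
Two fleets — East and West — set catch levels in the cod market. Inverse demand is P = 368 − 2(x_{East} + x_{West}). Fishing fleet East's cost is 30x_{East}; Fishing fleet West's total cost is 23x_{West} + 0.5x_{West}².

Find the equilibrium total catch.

106.5

Fishing fleet East's profit: π = x_{East}(368 − 2(x_{East} + x_{West})) − 30x_{East}.
∂π/∂x_{East} = 338 − 4x_{East} − 2x_{West} = 0, so x_{East} = 84.5 − 0.5x_{West}.
For West: ∂π/∂x_{West} = 345 − 5x_{West} − 2x_{East} = 0 ⇒ x_{West} = 69 − 0.4x_{East}.
Solving the two reaction functions simultaneously: (1 − (−0.5)(−0.4))x_{East} = 84.5 − 0.5·69, so 0.8x_{East} = 50 and x_{East} = 62.5.
Then x_{West} = 69 − 0.4·62.5 = 44.
Total catch: 62.5 + 44 = 106.5.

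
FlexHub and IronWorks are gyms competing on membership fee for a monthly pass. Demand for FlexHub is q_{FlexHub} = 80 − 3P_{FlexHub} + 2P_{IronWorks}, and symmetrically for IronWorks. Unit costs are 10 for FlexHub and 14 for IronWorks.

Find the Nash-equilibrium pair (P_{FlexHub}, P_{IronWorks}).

FlexHub's profit: π = (P_{FlexHub} − 10)(80 − 3P_{FlexHub} + 2P_{IronWorks}).
∂π/∂P_{FlexHub} = 110 − 6P_{FlexHub} + 2P_{IronWorks} = 0 ⇒ P_{FlexHub} = 55/3 + (1/3)P_{IronWorks}.
Similarly P_{IronWorks} = 61/3 + (1/3)P_{FlexHub}.
Substituting the second reaction function into the first: P_{FlexHub} = 55/3 + (1/3)(61/3 + (1/3)P_{FlexHub}), which gives (8/9)P_{FlexHub} = 226/9 ⇒ P_{FlexHub} = 28.25.
Then P_{IronWorks} = 61/3 + (1/3)·28.25 = 29.75.

28.25, 29.75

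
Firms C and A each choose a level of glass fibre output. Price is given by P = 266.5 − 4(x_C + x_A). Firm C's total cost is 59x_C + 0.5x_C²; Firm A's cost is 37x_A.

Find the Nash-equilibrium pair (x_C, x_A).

Firm C's profit: π = x_C(266.5 − 4(x_C + x_A)) − 59x_C − 0.5x_C².
∂π/∂x_C = 207.5 − 9x_C − 4x_A = 0, so x_C = 415/18 − (4/9)x_A.
For A: ∂π/∂x_A = 229.5 − 8x_A − 4x_C = 0 ⇒ x_A = 28.6875 − 0.5x_C.
Substituting the second reaction function into the first: x_C = 415/18 − (4/9)(28.6875 − 0.5x_C), which gives (7/9)x_C = 371/36 ⇒ x_C = 13.25.
Then x_A = 28.6875 − 0.5·13.25 = 22.0625.

13.25, 22.0625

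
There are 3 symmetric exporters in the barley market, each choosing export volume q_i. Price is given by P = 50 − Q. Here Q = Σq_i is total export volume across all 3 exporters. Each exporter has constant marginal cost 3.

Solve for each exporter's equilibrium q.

A representative exporter's profit is π_i = q_i(50 − Q) − 3q_i, with Q = q_i + Σ_{j≠i} q_j.
First-order condition: 47 − 2q_i − Σ_{j≠i} q_j = 0.
With identical exporters, set every q_j = q: then 47 − 2q − 2q = 0, i.e. q = 47/4 = 11.75.

11.75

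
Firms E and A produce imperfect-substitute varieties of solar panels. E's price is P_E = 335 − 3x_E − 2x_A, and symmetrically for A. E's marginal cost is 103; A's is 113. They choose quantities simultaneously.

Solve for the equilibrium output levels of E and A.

Firm E's profit: π = x_E(335 − 3x_E − 2x_A) − 103x_E.
∂π/∂x_E = 232 − 6x_E − 2x_A = 0 ⇒ x_E = 116/3 − (1/3)x_A.
Similarly x_A = 37 − (1/3)x_E.
Solving the two reaction functions simultaneously: (1 − (−1/3)(−1/3))x_E = 116/3 − (1/3)·37, so (8/9)x_E = 79/3 and x_E = 29.625.
Then x_A = 37 − (1/3)·29.625 = 27.125.

29.625, 27.125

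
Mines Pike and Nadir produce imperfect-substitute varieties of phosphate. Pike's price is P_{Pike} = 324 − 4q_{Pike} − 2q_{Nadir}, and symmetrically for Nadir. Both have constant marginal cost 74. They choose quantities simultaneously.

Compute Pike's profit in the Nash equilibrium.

2500

Mine Pike's profit: π = q_{Pike}(324 − 4q_{Pike} − 2q_{Nadir}) − 74q_{Pike}.
∂π/∂q_{Pike} = 250 − 8q_{Pike} − 2q_{Nadir} = 0 ⇒ q_{Pike} = 31.25 − 0.25q_{Nadir}.
The game is symmetric, so in equilibrium q_{Nadir} = q_{Pike}: the reaction function gives 1.25q_{Pike} = 31.25, hence q_{Pike} = 25.
P_{Pike} = 324 − 4·25 − 2·25 = 174.
Profit = (174 − 74)·25 = 2500.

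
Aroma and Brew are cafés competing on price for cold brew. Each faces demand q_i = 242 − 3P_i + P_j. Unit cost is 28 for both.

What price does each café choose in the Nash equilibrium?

Aroma's profit: π = (P_{Aroma} − 28)(242 − 3P_{Aroma} + P_{Brew}).
∂π/∂P_{Aroma} = 326 − 6P_{Aroma} + P_{Brew} = 0 ⇒ P_{Aroma} = 163/3 + (1/6)P_{Brew}.
Setting P_{Aroma} = P_{Brew} in the reaction function: P_{Aroma} = 163/3 + (1/6)P_{Aroma}, so P_{Aroma} = (163/3) / (5/6) = 65.2.

65.2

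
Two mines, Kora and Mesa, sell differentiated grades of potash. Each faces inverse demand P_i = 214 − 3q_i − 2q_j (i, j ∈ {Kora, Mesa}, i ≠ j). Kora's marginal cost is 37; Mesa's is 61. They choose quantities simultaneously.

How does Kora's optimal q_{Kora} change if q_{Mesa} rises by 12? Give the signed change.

Mine Kora's profit: π = q_{Kora}(214 − 3q_{Kora} − 2q_{Mesa}) − 37q_{Kora}.
∂π/∂q_{Kora} = 177 − 6q_{Kora} − 2q_{Mesa} = 0 ⇒ q_{Kora} = 29.5 − (1/3)q_{Mesa}.
The reaction-function slope is −1/3, so a 12-unit rise in q_{Mesa} moves q_{Kora} by −1/3 × 12 = −4. Kora's best response falls — the actions are strategic substitutes.

-4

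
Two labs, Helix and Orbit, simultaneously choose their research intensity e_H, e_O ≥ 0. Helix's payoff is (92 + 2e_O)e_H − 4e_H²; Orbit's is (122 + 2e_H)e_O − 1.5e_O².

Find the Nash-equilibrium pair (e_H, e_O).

Expanding Helix's payoff: 92e_H + 2e_Oe_H − 4e_H².
∂π/∂e_H = 92 + 2e_O − 8e_H = 0, so e_H = 11.5 + 0.25e_O.
Likewise for Orbit: e_O = 122/3 + (2/3)e_H.
Solving the two reaction functions simultaneously: (1 − (0.25)(2/3))e_H = 11.5 + 0.25·(122/3), so (5/6)e_H = 65/3 and e_H = 26.
Then e_O = 122/3 + (2/3)·26 = 58.

26, 58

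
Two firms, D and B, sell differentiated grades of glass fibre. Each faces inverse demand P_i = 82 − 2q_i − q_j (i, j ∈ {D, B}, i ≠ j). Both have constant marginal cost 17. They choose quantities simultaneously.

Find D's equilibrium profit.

Firm D's profit: π = q_D(82 − 2q_D − q_B) − 17q_D.
∂π/∂q_D = 65 − 4q_D − q_B = 0 ⇒ q_D = 16.25 − 0.25q_B.
By symmetry q_B = q_D; substituting into the reaction function, 1.25q_D = 16.25 and q_D = 13.
P_D = 82 − 2·13 − 13 = 43.
Profit = (43 − 17)·13 = 338.

338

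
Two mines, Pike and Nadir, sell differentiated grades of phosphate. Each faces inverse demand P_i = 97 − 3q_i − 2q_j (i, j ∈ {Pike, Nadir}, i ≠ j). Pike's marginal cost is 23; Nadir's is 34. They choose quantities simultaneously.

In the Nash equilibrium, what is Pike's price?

52.8125

Mine Pike's profit: π = q_{Pike}(97 − 3q_{Pike} − 2q_{Nadir}) − 23q_{Pike}.
∂π/∂q_{Pike} = 74 − 6q_{Pike} − 2q_{Nadir} = 0 ⇒ q_{Pike} = 37/3 − (1/3)q_{Nadir}.
Similarly q_{Nadir} = 10.5 − (1/3)q_{Pike}.
Plugging q_{Nadir} into Pike's best response: q_{Pike} = 37/3 − (1/3)(10.5 − (1/3)q_{Pike}) ⇒ (8/9)q_{Pike} = 53/6, so q_{Pike} = 9.9375.
Then q_{Nadir} = 10.5 − (1/3)·9.9375 = 7.1875.
P_{Pike} = 97 − 3·9.9375 − 2·7.1875 = 52.8125.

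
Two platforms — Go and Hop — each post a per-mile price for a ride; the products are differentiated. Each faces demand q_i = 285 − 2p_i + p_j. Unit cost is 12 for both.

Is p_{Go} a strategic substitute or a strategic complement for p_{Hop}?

Go's profit: π = (p_{Go} − 12)(285 − 2p_{Go} + p_{Hop}).
∂π/∂p_{Go} = 309 − 4p_{Go} + p_{Hop} = 0 ⇒ p_{Go} = 77.25 + 0.25p_{Hop}.
The best-response slope dp_{Go}/dp_{Hop} = 0.25 > 0: the reaction function is upward-sloping, so the choices are strategic complements.

strategic complements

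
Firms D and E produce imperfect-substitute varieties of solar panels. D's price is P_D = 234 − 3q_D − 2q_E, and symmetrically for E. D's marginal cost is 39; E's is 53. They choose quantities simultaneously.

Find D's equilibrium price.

114.75

Firm D's profit: π = q_D(234 − 3q_D − 2q_E) − 39q_D.
∂π/∂q_D = 195 − 6q_D − 2q_E = 0 ⇒ q_D = 32.5 − (1/3)q_E.
Similarly q_E = 181/6 − (1/3)q_D.
Substituting the second reaction function into the first: q_D = 32.5 − (1/3)(181/6 − (1/3)q_D), which gives (8/9)q_D = 202/9 ⇒ q_D = 25.25.
Then q_E = 181/6 − (1/3)·25.25 = 21.75.
P_D = 234 − 3·25.25 − 2·21.75 = 114.75.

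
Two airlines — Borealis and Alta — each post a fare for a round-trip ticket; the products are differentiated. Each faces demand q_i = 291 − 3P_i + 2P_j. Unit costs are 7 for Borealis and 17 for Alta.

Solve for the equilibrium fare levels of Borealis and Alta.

79.875, 83.625

Borealis's profit: π = (P_{Borealis} − 7)(291 − 3P_{Borealis} + 2P_{Alta}).
∂π/∂P_{Borealis} = 312 − 6P_{Borealis} + 2P_{Alta} = 0 ⇒ P_{Borealis} = 52 + (1/3)P_{Alta}.
Similarly P_{Alta} = 57 + (1/3)P_{Borealis}.
Substituting the second reaction function into the first: P_{Borealis} = 52 + (1/3)(57 + (1/3)P_{Borealis}), which gives (8/9)P_{Borealis} = 71 ⇒ P_{Borealis} = 79.875.
Then P_{Alta} = 57 + (1/3)·79.875 = 83.625.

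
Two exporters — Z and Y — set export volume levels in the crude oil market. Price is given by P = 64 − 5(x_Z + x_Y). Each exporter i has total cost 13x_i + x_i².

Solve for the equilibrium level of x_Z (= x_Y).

3

Exporter Z's profit: π = x_Z(64 − 5(x_Z + x_Y)) − 13x_Z − x_Z².
∂π/∂x_Z = 51 − 12x_Z − 5x_Y = 0, so x_Z = 4.25 − (5/12)x_Y.
Setting x_Z = x_Y in the reaction function: x_Z = 4.25 − (5/12)x_Z, so x_Z = 4.25 / (17/12) = 3.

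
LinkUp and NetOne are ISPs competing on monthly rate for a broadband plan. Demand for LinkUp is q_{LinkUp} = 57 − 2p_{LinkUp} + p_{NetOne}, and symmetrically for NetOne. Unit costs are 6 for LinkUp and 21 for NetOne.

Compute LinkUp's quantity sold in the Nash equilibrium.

LinkUp's profit: π = (p_{LinkUp} − 6)(57 − 2p_{LinkUp} + p_{NetOne}).
∂π/∂p_{LinkUp} = 69 − 4p_{LinkUp} + p_{NetOne} = 0 ⇒ p_{LinkUp} = 17.25 + 0.25p_{NetOne}.
Similarly p_{NetOne} = 24.75 + 0.25p_{LinkUp}.
Solving the two reaction functions simultaneously: (1 − (0.25)(0.25))p_{LinkUp} = 17.25 + 0.25·24.75, so 0.9375p_{LinkUp} = 23.4375 and p_{LinkUp} = 25.
Then p_{NetOne} = 24.75 + 0.25·25 = 31.
q_{LinkUp} = 57 − 2·25 + 31 = 38.

38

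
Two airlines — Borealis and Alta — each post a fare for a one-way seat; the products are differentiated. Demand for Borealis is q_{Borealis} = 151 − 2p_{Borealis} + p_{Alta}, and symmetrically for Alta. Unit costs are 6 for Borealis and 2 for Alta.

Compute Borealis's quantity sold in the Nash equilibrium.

95.6

Borealis's profit: π = (p_{Borealis} − 6)(151 − 2p_{Borealis} + p_{Alta}).
∂π/∂p_{Borealis} = 163 − 4p_{Borealis} + p_{Alta} = 0 ⇒ p_{Borealis} = 40.75 + 0.25p_{Alta}.
Similarly p_{Alta} = 38.75 + 0.25p_{Borealis}.
Solving the two reaction functions simultaneously: (1 − (0.25)(0.25))p_{Borealis} = 40.75 + 0.25·38.75, so 0.9375p_{Borealis} = 50.4375 and p_{Borealis} = 53.8.
Then p_{Alta} = 38.75 + 0.25·53.8 = 52.2.
q_{Borealis} = 151 − 2·53.8 + 52.2 = 95.6.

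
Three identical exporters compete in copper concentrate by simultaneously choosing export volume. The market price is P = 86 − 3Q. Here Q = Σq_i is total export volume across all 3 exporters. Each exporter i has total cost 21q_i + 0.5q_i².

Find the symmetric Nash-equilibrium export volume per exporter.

A representative exporter's profit is π_i = q_i(86 − 3Q) − 21q_i − 0.5q_i², with Q = q_i + Σ_{j≠i} q_j.
First-order condition: 65 − 7q_i − 3Σ_{j≠i} q_j = 0.
With identical exporters, set every q_j = q: then 65 − 7q − 6q = 0, i.e. q = 65/13 = 5.

5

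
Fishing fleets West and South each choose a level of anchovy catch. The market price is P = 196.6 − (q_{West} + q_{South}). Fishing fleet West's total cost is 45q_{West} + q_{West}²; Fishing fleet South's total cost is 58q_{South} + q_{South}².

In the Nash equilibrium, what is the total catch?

58.04

Fishing fleet West's profit: π = q_{West}(196.6 − (q_{West} + q_{South})) − 45q_{West} − q_{West}².
∂π/∂q_{West} = 151.6 − 4q_{West} − q_{South} = 0, so q_{West} = 37.9 − 0.25q_{South}.
By the same steps for South: q_{South} = 34.65 − 0.25q_{West}.
Solving the two reaction functions simultaneously: (1 − (−0.25)(−0.25))q_{West} = 37.9 − 0.25·34.65, so 0.9375q_{West} = 29.2375 and q_{West} = 2339/75.
Then q_{South} = 34.65 − 0.25·(2339/75) = 2014/75.
Total catch: 2339/75 + 2014/75 = 58.04.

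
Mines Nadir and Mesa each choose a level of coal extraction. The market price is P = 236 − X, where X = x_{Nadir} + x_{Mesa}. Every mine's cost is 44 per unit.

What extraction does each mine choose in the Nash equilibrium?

64

Mine Nadir's profit: π = x_{Nadir}(236 − (x_{Nadir} + x_{Mesa})) − 44x_{Nadir}.
∂π/∂x_{Nadir} = 192 − 2x_{Nadir} − x_{Mesa} = 0, so x_{Nadir} = 96 − 0.5x_{Mesa}.
By symmetry x_{Mesa} = x_{Nadir}; substituting into the reaction function, 1.5x_{Nadir} = 96 and x_{Nadir} = 64.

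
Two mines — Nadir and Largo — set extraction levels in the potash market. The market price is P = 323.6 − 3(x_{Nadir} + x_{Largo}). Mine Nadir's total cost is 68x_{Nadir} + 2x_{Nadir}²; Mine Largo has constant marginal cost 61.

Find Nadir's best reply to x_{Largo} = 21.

19.26

Mine Nadir's profit: π = x_{Nadir}(323.6 − 3(x_{Nadir} + x_{Largo})) − 68x_{Nadir} − 2x_{Nadir}².
∂π/∂x_{Nadir} = 255.6 − 10x_{Nadir} − 3x_{Largo} = 0, so x_{Nadir} = 25.56 − 0.3x_{Largo}.
At x_{Largo} = 21: x_{Nadir} = 25.56 − 0.3·21 = 19.26.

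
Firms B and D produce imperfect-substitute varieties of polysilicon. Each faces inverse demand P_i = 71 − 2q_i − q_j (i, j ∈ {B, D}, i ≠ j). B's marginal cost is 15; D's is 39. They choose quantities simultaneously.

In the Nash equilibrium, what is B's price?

40.6

Firm B's profit: π = q_B(71 − 2q_B − q_D) − 15q_B.
∂π/∂q_B = 56 − 4q_B − q_D = 0 ⇒ q_B = 14 − 0.25q_D.
Similarly q_D = 8 − 0.25q_B.
Substituting the second reaction function into the first: q_B = 14 − 0.25(8 − 0.25q_B), which gives 0.9375q_B = 12 ⇒ q_B = 12.8.
Then q_D = 8 − 0.25·12.8 = 4.8.
P_B = 71 − 2·12.8 − 4.8 = 40.6.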